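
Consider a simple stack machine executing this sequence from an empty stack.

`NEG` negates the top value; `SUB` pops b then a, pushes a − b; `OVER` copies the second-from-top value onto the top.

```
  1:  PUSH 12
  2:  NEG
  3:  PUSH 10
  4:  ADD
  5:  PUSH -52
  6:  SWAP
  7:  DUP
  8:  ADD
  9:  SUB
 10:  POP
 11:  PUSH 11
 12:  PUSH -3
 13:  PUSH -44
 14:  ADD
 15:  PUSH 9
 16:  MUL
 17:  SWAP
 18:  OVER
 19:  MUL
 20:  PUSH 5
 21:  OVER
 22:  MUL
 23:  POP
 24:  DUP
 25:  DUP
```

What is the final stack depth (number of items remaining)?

PUSH 12  : 12
NEG      : -12
PUSH 10  : -12 10
ADD      : -2
PUSH -52 : -2 -52
SWAP     : -52 -2
DUP      : -52 -2 -2
ADD      : -52 -4
SUB      : -48
POP      : (empty)
PUSH 11  : 11
PUSH -3  : 11 -3
PUSH -44 : 11 -3 -44
ADD      : 11 -47
PUSH 9   : 11 -47 9
MUL      : 11 -423
SWAP     : -423 11
OVER     : -423 11 -423
MUL      : -423 -4653
PUSH 5   : -423 -4653 5
OVER     : -423 -4653 5 -4653
MUL      : -423 -4653 -23265
POP      : -423 -4653
DUP      : -423 -4653 -4653
DUP      : -423 -4653 -4653 -4653

4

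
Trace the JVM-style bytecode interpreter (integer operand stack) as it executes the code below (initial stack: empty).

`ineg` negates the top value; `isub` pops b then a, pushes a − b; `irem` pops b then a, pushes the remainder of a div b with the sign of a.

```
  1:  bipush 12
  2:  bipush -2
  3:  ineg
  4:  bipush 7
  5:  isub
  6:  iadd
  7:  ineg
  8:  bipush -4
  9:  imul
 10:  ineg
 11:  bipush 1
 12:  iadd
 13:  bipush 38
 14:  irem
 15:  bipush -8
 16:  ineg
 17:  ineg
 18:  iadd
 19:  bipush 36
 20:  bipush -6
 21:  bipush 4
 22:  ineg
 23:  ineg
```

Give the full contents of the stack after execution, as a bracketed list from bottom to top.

[-35, 36, -6, 4]

bipush 12 -> [12]
bipush -2 -> [12, -2]
ineg      -> [12, 2]
bipush 7  -> [12, 2, 7]
isub      -> [12, -5]
iadd      -> [7]
ineg      -> [-7]
bipush -4 -> [-7, -4]
imul      -> [28]
ineg      -> [-28]
bipush 1  -> [-28, 1]
iadd      -> [-27]
bipush 38 -> [-27, 38]
irem      -> [-27]
bipush -8 -> [-27, -8]
ineg      -> [-27, 8]
ineg      -> [-27, -8]
iadd      -> [-35]
bipush 36 -> [-35, 36]
bipush -6 -> [-35, 36, -6]
bipush 4  -> [-35, 36, -6, 4]
ineg      -> [-35, 36, -6, -4]
ineg      -> [-35, 36, -6, 4]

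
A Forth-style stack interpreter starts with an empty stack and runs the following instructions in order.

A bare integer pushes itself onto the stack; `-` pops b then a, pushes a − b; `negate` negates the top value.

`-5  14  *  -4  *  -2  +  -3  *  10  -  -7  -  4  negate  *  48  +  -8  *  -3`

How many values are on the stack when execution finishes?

2

-5     → [-5]
14     → [-5, 14]
*      → [-70]
-4     → [-70, -4]
*      → [280]
-2     → [280, -2]
+      → [278]
-3     → [278, -3]
*      → [-834]
10     → [-834, 10]
-      → [-844]
-7     → [-844, -7]
-      → [-837]
4      → [-837, 4]
negate → [-837, -4]
*      → [3348]
48     → [3348, 48]
+      → [3396]
-8     → [3396, -8]
*      → [-27168]
-3     → [-27168, -3]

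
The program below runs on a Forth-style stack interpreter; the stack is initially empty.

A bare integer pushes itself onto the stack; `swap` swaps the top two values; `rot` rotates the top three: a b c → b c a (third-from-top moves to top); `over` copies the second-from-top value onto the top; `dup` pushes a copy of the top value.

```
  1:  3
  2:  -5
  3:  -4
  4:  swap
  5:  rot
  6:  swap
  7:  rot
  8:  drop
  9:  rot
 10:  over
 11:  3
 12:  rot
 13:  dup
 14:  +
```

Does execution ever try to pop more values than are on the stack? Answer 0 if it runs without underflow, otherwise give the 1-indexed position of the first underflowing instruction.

3    : [3]
-5   : [3, -5]
-4   : [3, -5, -4]
swap : [3, -4, -5]
rot  : [-4, -5, 3]
swap : [-4, 3, -5]
rot  : [3, -5, -4]
drop : [3, -5]
rot  — needs 3 operands, stack has 2 → underflow

9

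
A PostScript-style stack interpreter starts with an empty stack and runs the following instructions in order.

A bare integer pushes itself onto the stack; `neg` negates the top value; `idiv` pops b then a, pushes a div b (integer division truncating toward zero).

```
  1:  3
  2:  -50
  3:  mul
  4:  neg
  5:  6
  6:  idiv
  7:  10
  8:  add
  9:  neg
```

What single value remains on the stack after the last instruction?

3    → 3
-50  → 3 -50
mul  → -150
neg  → 150
6    → 150 6
idiv → 25
10   → 25 10
add  → 35
neg  → -35

-35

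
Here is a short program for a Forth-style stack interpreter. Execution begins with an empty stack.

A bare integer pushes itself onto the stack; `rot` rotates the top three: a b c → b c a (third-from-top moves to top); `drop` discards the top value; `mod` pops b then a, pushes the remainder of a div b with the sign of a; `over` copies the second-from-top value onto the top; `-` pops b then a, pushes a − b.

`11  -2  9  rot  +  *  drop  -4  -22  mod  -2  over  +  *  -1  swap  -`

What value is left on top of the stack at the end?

11   → [11]
-2   → [11, -2]
9    → [11, -2, 9]
rot  → [-2, 9, 11]
+    → [-2, 20]
*    → [-40]
drop → []
-4   → [-4]
-22  → [-4, -22]
mod  → [-4]
-2   → [-4, -2]
over → [-4, -2, -4]
+    → [-4, -6]
*    → [24]
-1   → [24, -1]
swap → [-1, 24]
-    → [-25]

-25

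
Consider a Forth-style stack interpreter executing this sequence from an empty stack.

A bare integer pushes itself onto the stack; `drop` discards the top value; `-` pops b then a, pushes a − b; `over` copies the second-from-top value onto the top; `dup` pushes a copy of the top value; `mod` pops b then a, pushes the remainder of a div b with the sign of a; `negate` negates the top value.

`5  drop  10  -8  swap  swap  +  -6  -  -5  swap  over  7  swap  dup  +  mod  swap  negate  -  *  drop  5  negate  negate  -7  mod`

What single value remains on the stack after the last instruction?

5      -> [5]
drop   -> []
10     -> [10]
-8     -> [10, -8]
swap   -> [-8, 10]
swap   -> [10, -8]
+      -> [2]
-6     -> [2, -6]
-      -> [8]
-5     -> [8, -5]
swap   -> [-5, 8]
over   -> [-5, 8, -5]
7      -> [-5, 8, -5, 7]
swap   -> [-5, 8, 7, -5]
dup    -> [-5, 8, 7, -5, -5]
+      -> [-5, 8, 7, -10]
mod    -> [-5, 8, 7]
swap   -> [-5, 7, 8]
negate -> [-5, 7, -8]
-      -> [-5, 15]
*      -> [-75]
drop   -> []
5      -> [5]
negate -> [-5]
negate -> [5]
-7     -> [5, -7]
mod    -> [5]

5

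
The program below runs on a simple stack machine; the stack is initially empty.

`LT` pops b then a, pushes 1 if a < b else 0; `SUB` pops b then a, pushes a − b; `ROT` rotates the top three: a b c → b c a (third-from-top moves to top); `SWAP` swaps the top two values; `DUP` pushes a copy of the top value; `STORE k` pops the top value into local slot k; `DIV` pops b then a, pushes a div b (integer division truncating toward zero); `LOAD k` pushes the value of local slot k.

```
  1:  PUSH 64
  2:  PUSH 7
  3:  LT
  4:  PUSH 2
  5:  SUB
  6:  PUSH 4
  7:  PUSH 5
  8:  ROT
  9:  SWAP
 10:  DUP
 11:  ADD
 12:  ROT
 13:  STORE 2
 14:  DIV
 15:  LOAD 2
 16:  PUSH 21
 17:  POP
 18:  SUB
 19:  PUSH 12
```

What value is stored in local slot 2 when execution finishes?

4

PUSH 64 → [64]
PUSH 7  → [64, 7]
LT      → [0]
PUSH 2  → [0, 2]
SUB     → [-2]
PUSH 4  → [-2, 4]
PUSH 5  → [-2, 4, 5]
ROT     → [4, 5, -2]
SWAP    → [4, -2, 5]
DUP     → [4, -2, 5, 5]
ADD     → [4, -2, 10]
ROT     → [-2, 10, 4]
STORE 2 → [-2, 10]
DIV     → [0]
LOAD 2  → [0, 4]
PUSH 21 → [0, 4, 21]
POP     → [0, 4]
SUB     → [-4]
PUSH 12 → [-4, 12]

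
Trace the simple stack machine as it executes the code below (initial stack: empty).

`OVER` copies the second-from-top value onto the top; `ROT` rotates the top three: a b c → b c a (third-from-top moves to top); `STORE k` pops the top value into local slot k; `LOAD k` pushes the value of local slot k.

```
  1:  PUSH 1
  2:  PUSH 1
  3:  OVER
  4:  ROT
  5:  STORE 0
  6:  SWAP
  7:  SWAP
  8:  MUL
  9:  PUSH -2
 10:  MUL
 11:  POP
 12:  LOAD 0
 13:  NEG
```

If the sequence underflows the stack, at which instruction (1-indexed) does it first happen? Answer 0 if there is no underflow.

PUSH 1  -> 1
PUSH 1  -> 1 1
OVER    -> 1 1 1
ROT     -> 1 1 1
STORE 0 -> 1 1
SWAP    -> 1 1
SWAP    -> 1 1
MUL     -> 1
PUSH -2 -> 1 -2
MUL     -> -2
POP     -> (empty)
LOAD 0  -> 1
NEG     -> -1

0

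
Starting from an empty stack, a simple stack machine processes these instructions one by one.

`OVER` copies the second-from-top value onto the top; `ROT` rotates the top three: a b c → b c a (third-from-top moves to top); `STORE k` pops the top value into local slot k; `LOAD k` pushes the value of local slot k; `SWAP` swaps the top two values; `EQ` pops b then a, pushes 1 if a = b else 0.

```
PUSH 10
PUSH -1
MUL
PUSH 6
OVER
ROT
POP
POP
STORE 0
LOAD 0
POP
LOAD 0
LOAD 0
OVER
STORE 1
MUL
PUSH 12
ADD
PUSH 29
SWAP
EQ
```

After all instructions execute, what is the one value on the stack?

PUSH 10 -> [10]
PUSH -1 -> [10, -1]
MUL     -> [-10]
PUSH 6  -> [-10, 6]
OVER    -> [-10, 6, -10]
ROT     -> [6, -10, -10]
POP     -> [6, -10]
POP     -> [6]
STORE 0 -> []
LOAD 0  -> [6]
POP     -> []
LOAD 0  -> [6]
LOAD 0  -> [6, 6]
OVER    -> [6, 6, 6]
STORE 1 -> [6, 6]
MUL     -> [36]
PUSH 12 -> [36, 12]
ADD     -> [48]
PUSH 29 -> [48, 29]
SWAP    -> [29, 48]
EQ      -> [0]

0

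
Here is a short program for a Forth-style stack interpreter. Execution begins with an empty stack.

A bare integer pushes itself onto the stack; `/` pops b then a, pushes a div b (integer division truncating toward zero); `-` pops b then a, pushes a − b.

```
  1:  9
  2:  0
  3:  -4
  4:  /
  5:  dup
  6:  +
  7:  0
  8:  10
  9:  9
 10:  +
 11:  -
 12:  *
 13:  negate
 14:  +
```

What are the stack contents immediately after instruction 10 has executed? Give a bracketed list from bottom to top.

9   -> 9
0   -> 9 0
-4  -> 9 0 -4
/   -> 9 0
dup -> 9 0 0
+   -> 9 0
0   -> 9 0 0
10  -> 9 0 0 10
9   -> 9 0 0 10 9
+   -> 9 0 0 19

[9, 0, 0, 19]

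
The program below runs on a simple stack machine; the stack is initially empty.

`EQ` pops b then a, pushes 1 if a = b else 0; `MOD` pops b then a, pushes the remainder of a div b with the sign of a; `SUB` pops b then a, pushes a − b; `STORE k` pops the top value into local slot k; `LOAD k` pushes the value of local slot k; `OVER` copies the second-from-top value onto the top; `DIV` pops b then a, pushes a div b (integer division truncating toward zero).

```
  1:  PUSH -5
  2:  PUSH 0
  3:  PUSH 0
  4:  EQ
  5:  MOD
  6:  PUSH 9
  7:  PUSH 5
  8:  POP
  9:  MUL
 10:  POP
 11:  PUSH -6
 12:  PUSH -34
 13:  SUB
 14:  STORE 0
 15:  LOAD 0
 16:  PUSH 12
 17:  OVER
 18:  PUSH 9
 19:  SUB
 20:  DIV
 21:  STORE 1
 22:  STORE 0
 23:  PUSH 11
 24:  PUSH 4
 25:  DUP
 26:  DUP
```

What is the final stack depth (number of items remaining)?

4

PUSH -5  : -5
PUSH 0   : -5 0
PUSH 0   : -5 0 0
EQ       : -5 1
MOD      : 0
PUSH 9   : 0 9
PUSH 5   : 0 9 5
POP      : 0 9
MUL      : 0
POP      : (empty)
PUSH -6  : -6
PUSH -34 : -6 -34
SUB      : 28
STORE 0  : (empty)
LOAD 0   : 28
PUSH 12  : 28 12
OVER     : 28 12 28
PUSH 9   : 28 12 28 9
SUB      : 28 12 19
DIV      : 28 0
STORE 1  : 28
STORE 0  : (empty)
PUSH 11  : 11
PUSH 4   : 11 4
DUP      : 11 4 4
DUP      : 11 4 4 4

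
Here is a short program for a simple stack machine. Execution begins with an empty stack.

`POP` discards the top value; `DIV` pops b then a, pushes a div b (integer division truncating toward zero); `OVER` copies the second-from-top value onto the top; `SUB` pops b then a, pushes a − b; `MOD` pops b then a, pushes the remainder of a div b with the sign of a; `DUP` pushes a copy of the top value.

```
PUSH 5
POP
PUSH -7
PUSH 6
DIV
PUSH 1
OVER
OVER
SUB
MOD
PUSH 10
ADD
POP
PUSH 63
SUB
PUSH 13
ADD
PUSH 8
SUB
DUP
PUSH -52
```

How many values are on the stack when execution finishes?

3

PUSH 5    5
POP       (empty)
PUSH -7   -7
PUSH 6    -7 6
DIV       -1
PUSH 1    -1 1
OVER      -1 1 -1
OVER      -1 1 -1 1
SUB       -1 1 -2
MOD       -1 1
PUSH 10   -1 1 10
ADD       -1 11
POP       -1
PUSH 63   -1 63
SUB       -64
PUSH 13   -64 13
ADD       -51
PUSH 8    -51 8
SUB       -59
DUP       -59 -59
PUSH -52  -59 -59 -52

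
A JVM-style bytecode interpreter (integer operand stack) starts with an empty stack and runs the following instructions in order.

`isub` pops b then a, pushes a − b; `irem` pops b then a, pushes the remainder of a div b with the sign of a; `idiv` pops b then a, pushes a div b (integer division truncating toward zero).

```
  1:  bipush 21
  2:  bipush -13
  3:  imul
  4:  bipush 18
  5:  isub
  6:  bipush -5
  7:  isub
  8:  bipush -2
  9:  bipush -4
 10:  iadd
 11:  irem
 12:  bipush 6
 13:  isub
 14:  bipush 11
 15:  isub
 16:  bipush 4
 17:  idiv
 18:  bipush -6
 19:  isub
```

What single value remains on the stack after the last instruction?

1

bipush 21   [21]
bipush -13  [21, -13]
imul        [-273]
bipush 18   [-273, 18]
isub        [-291]
bipush -5   [-291, -5]
isub        [-286]
bipush -2   [-286, -2]
bipush -4   [-286, -2, -4]
iadd        [-286, -6]
irem        [-4]
bipush 6    [-4, 6]
isub        [-10]
bipush 11   [-10, 11]
isub        [-21]
bipush 4    [-21, 4]
idiv        [-5]
bipush -6   [-5, -6]
isub        [1]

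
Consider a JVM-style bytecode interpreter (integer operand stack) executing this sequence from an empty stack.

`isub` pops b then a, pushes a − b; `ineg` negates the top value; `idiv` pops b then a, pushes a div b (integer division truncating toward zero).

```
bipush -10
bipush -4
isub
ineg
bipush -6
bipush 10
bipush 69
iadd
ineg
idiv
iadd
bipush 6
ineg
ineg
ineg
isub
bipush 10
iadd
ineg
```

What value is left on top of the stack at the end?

-22

bipush -10 : -10
bipush -4  : -10 -4
isub       : -6
ineg       : 6
bipush -6  : 6 -6
bipush 10  : 6 -6 10
bipush 69  : 6 -6 10 69
iadd       : 6 -6 79
ineg       : 6 -6 -79
idiv       : 6 0
iadd       : 6
bipush 6   : 6 6
ineg       : 6 -6
ineg       : 6 6
ineg       : 6 -6
isub       : 12
bipush 10  : 12 10
iadd       : 22
ineg       : -22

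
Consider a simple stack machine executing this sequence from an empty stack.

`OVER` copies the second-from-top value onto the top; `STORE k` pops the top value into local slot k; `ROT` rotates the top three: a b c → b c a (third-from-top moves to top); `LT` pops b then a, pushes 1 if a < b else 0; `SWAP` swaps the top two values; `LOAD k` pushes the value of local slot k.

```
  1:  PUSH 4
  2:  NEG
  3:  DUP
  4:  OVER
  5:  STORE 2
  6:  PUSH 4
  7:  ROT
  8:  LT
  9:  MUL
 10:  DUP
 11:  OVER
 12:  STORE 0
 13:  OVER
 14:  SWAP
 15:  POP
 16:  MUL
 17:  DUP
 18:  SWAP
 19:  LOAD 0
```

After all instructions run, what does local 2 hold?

-4

PUSH 4  → 4
NEG     → -4
DUP     → -4 -4
OVER    → -4 -4 -4
STORE 2 → -4 -4
PUSH 4  → -4 -4 4
ROT     → -4 4 -4
LT      → -4 0
MUL     → 0
DUP     → 0 0
OVER    → 0 0 0
STORE 0 → 0 0
OVER    → 0 0 0
SWAP    → 0 0 0
POP     → 0 0
MUL     → 0
DUP     → 0 0
SWAP    → 0 0
LOAD 0  → 0 0 0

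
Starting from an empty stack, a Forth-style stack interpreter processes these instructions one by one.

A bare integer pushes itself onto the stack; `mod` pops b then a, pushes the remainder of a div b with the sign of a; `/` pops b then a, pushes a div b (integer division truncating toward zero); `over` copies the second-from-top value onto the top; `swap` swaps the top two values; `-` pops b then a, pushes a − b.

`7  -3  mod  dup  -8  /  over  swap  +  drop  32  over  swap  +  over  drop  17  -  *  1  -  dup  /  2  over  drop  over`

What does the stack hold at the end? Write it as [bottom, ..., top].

[1, 2, 1]

7    : 7
-3   : 7 -3
mod  : 1
dup  : 1 1
-8   : 1 1 -8
/    : 1 0
over : 1 0 1
swap : 1 1 0
+    : 1 1
drop : 1
32   : 1 32
over : 1 32 1
swap : 1 1 32
+    : 1 33
over : 1 33 1
drop : 1 33
17   : 1 33 17
-    : 1 16
*    : 16
1    : 16 1
-    : 15
dup  : 15 15
/    : 1
2    : 1 2
over : 1 2 1
drop : 1 2
over : 1 2 1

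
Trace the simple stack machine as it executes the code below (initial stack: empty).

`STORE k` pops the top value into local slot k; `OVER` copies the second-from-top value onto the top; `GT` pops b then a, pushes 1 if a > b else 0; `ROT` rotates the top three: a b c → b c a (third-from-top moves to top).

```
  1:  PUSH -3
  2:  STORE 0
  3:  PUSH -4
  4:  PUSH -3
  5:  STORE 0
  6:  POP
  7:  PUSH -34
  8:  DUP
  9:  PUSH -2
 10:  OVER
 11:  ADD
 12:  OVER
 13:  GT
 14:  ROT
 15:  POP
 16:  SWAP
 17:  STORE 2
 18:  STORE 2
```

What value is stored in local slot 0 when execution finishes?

PUSH -3  -> -3
STORE 0  -> (empty)
PUSH -4  -> -4
PUSH -3  -> -4 -3
STORE 0  -> -4
POP      -> (empty)
PUSH -34 -> -34
DUP      -> -34 -34
PUSH -2  -> -34 -34 -2
OVER     -> -34 -34 -2 -34
ADD      -> -34 -34 -36
OVER     -> -34 -34 -36 -34
GT       -> -34 -34 0
ROT      -> -34 0 -34
POP      -> -34 0
SWAP     -> 0 -34
STORE 2  -> 0
STORE 2  -> (empty)

-3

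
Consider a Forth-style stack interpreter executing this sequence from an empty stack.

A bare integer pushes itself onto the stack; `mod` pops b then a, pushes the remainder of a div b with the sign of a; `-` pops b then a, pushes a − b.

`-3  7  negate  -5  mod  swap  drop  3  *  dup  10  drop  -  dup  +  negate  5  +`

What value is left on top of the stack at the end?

-3      -3
7       -3 7
negate  -3 -7
-5      -3 -7 -5
mod     -3 -2
swap    -2 -3
drop    -2
3       -2 3
*       -6
dup     -6 -6
10      -6 -6 10
drop    -6 -6
-       0
dup     0 0
+       0
negate  0
5       0 5
+       5

5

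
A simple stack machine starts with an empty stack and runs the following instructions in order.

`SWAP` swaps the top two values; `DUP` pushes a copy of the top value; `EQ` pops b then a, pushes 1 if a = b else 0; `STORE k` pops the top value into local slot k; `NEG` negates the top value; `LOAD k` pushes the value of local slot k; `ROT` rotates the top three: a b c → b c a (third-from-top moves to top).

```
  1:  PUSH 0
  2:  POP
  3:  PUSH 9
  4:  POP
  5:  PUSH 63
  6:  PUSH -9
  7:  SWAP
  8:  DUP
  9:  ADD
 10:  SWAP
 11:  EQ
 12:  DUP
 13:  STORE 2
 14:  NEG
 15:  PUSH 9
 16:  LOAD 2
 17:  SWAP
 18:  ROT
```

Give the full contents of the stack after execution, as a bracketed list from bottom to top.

PUSH 0   0
POP      (empty)
PUSH 9   9
POP      (empty)
PUSH 63  63
PUSH -9  63 -9
SWAP     -9 63
DUP      -9 63 63
ADD      -9 126
SWAP     126 -9
EQ       0
DUP      0 0
STORE 2  0
NEG      0
PUSH 9   0 9
LOAD 2   0 9 0
SWAP     0 0 9
ROT      0 9 0

[0, 9, 0]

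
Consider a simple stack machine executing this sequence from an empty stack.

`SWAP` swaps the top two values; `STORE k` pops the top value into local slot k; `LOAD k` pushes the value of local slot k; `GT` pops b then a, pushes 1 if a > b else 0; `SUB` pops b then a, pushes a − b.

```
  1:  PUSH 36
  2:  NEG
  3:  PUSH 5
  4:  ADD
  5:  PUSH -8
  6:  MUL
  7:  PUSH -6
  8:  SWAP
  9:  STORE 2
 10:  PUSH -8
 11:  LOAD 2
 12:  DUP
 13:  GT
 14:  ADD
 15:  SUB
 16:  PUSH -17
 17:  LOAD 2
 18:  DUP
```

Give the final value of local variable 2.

248

PUSH 36  -> [36]
NEG      -> [-36]
PUSH 5   -> [-36, 5]
ADD      -> [-31]
PUSH -8  -> [-31, -8]
MUL      -> [248]
PUSH -6  -> [248, -6]
SWAP     -> [-6, 248]
STORE 2  -> [-6]
PUSH -8  -> [-6, -8]
LOAD 2   -> [-6, -8, 248]
DUP      -> [-6, -8, 248, 248]
GT       -> [-6, -8, 0]
ADD      -> [-6, -8]
SUB      -> [2]
PUSH -17 -> [2, -17]
LOAD 2   -> [2, -17, 248]
DUP      -> [2, -17, 248, 248]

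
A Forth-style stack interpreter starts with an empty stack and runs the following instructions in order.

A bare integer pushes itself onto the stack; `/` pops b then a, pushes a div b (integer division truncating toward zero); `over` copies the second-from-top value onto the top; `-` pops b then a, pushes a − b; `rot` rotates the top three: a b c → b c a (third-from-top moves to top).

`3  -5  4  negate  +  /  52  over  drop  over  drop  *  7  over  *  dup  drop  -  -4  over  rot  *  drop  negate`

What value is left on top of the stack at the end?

4

3       3
-5      3 -5
4       3 -5 4
negate  3 -5 -4
+       3 -9
/       0
52      0 52
over    0 52 0
drop    0 52
over    0 52 0
drop    0 52
*       0
7       0 7
over    0 7 0
*       0 0
dup     0 0 0
drop    0 0
-       0
-4      0 -4
over    0 -4 0
rot     -4 0 0
*       -4 0
drop    -4
negate  4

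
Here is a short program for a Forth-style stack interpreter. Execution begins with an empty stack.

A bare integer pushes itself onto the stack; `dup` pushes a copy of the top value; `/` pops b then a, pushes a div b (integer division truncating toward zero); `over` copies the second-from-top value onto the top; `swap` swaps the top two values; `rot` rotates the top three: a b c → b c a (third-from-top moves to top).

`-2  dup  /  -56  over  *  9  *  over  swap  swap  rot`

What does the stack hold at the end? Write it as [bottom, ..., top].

[-504, 1, 1]

-2   → -2
dup  → -2 -2
/    → 1
-56  → 1 -56
over → 1 -56 1
*    → 1 -56
9    → 1 -56 9
*    → 1 -504
over → 1 -504 1
swap → 1 1 -504
swap → 1 -504 1
rot  → -504 1 1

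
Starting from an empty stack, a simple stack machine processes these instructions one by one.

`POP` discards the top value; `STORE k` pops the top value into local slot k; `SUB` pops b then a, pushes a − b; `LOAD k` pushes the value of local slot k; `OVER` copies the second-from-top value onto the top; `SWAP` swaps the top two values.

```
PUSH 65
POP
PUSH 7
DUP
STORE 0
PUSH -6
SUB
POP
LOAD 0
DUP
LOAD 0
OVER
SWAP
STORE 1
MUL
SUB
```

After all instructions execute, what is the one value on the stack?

PUSH 65 -> [65]
POP     -> []
PUSH 7  -> [7]
DUP     -> [7, 7]
STORE 0 -> [7]
PUSH -6 -> [7, -6]
SUB     -> [13]
POP     -> []
LOAD 0  -> [7]
DUP     -> [7, 7]
LOAD 0  -> [7, 7, 7]
OVER    -> [7, 7, 7, 7]
SWAP    -> [7, 7, 7, 7]
STORE 1 -> [7, 7, 7]
MUL     -> [7, 49]
SUB     -> [-42]

-42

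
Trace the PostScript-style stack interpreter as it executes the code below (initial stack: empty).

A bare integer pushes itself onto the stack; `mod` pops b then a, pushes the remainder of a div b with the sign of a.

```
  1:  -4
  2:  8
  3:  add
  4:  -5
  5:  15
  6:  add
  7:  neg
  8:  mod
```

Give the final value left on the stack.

4

-4   -4
8    -4 8
add  4
-5   4 -5
15   4 -5 15
add  4 10
neg  4 -10
mod  4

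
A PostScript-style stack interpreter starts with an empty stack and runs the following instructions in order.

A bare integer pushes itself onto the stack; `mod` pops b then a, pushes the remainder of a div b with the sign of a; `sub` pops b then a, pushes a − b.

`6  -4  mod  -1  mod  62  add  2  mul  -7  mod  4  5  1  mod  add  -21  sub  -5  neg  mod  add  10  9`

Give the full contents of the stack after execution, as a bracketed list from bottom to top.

[5, 10, 9]

6   -> [6]
-4  -> [6, -4]
mod -> [2]
-1  -> [2, -1]
mod -> [0]
62  -> [0, 62]
add -> [62]
2   -> [62, 2]
mul -> [124]
-7  -> [124, -7]
mod -> [5]
4   -> [5, 4]
5   -> [5, 4, 5]
1   -> [5, 4, 5, 1]
mod -> [5, 4, 0]
add -> [5, 4]
-21 -> [5, 4, -21]
sub -> [5, 25]
-5  -> [5, 25, -5]
neg -> [5, 25, 5]
mod -> [5, 0]
add -> [5]
10  -> [5, 10]
9   -> [5, 10, 9]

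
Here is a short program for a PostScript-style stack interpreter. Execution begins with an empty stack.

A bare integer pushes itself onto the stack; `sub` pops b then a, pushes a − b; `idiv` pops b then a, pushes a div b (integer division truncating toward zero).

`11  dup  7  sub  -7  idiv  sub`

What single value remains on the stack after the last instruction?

11

11   -> 11
dup  -> 11 11
7    -> 11 11 7
sub  -> 11 4
-7   -> 11 4 -7
idiv -> 11 0
sub  -> 11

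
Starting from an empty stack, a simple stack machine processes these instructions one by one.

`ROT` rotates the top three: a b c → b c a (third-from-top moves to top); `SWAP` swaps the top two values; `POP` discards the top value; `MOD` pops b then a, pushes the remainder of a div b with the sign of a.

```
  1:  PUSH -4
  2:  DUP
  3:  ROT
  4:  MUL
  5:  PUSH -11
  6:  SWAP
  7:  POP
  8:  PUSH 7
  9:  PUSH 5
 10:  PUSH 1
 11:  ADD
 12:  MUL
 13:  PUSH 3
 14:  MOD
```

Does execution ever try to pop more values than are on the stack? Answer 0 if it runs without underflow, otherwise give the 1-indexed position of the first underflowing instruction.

3

PUSH -4  -4
DUP      -4 -4
ROT  — needs 3 operands, stack has 2 → underflow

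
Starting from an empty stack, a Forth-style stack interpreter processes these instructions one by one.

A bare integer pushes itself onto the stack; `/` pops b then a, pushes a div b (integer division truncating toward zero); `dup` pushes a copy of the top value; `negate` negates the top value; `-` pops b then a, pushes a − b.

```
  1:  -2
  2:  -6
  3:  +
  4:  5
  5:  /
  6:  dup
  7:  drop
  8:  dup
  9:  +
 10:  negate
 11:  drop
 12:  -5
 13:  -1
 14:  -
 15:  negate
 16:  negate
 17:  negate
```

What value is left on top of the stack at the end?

-2     : -2
-6     : -2 -6
+      : -8
5      : -8 5
/      : -1
dup    : -1 -1
drop   : -1
dup    : -1 -1
+      : -2
negate : 2
drop   : (empty)
-5     : -5
-1     : -5 -1
-      : -4
negate : 4
negate : -4
negate : 4

4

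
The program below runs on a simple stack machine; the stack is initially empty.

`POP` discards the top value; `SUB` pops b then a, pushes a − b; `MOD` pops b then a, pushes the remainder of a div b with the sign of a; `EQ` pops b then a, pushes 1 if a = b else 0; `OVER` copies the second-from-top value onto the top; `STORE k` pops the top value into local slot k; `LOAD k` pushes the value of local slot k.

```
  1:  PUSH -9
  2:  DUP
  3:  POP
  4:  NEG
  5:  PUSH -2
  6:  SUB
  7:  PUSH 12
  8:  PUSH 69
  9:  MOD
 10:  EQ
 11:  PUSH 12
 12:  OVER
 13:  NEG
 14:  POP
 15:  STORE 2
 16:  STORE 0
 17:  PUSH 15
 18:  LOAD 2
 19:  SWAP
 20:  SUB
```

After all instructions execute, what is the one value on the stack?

PUSH -9 -> -9
DUP     -> -9 -9
POP     -> -9
NEG     -> 9
PUSH -2 -> 9 -2
SUB     -> 11
PUSH 12 -> 11 12
PUSH 69 -> 11 12 69
MOD     -> 11 12
EQ      -> 0
PUSH 12 -> 0 12
OVER    -> 0 12 0
NEG     -> 0 12 0
POP     -> 0 12
STORE 2 -> 0
STORE 0 -> (empty)
PUSH 15 -> 15
LOAD 2  -> 15 12
SWAP    -> 12 15
SUB     -> -3

-3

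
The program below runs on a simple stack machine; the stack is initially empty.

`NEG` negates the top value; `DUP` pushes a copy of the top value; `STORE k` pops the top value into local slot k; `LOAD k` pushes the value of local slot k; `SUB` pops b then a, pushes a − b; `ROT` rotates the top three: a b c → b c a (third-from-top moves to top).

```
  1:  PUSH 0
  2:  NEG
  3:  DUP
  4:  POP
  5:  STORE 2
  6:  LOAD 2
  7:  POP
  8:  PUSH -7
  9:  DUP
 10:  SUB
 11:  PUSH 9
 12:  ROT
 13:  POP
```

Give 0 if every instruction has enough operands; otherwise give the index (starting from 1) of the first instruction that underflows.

12

PUSH 0  → 0
NEG     → 0
DUP     → 0 0
POP     → 0
STORE 2 → (empty)
LOAD 2  → 0
POP     → (empty)
PUSH -7 → -7
DUP     → -7 -7
SUB     → 0
PUSH 9  → 0 9
ROT  — needs 3 operands, stack has 2 → underflow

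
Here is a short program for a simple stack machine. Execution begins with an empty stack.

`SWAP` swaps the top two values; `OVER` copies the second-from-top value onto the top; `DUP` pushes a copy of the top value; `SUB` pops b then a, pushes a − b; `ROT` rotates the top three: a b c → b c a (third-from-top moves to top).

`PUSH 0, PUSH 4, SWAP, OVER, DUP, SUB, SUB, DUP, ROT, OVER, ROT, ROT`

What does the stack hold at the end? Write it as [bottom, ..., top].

PUSH 0 → [0]
PUSH 4 → [0, 4]
SWAP   → [4, 0]
OVER   → [4, 0, 4]
DUP    → [4, 0, 4, 4]
SUB    → [4, 0, 0]
SUB    → [4, 0]
DUP    → [4, 0, 0]
ROT    → [0, 0, 4]
OVER   → [0, 0, 4, 0]
ROT    → [0, 4, 0, 0]
ROT    → [0, 0, 0, 4]

[0, 0, 0, 4]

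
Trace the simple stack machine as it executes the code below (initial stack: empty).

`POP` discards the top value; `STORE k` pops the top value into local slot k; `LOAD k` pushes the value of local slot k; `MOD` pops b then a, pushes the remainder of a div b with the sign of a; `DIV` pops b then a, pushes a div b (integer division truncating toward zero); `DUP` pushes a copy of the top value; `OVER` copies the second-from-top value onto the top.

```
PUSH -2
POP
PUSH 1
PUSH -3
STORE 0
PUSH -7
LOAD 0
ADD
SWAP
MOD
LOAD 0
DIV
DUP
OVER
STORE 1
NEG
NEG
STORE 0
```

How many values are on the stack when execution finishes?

1

PUSH -2 → -2
POP     → (empty)
PUSH 1  → 1
PUSH -3 → 1 -3
STORE 0 → 1
PUSH -7 → 1 -7
LOAD 0  → 1 -7 -3
ADD     → 1 -10
SWAP    → -10 1
MOD     → 0
LOAD 0  → 0 -3
DIV     → 0
DUP     → 0 0
OVER    → 0 0 0
STORE 1 → 0 0
NEG     → 0 0
NEG     → 0 0
STORE 0 → 0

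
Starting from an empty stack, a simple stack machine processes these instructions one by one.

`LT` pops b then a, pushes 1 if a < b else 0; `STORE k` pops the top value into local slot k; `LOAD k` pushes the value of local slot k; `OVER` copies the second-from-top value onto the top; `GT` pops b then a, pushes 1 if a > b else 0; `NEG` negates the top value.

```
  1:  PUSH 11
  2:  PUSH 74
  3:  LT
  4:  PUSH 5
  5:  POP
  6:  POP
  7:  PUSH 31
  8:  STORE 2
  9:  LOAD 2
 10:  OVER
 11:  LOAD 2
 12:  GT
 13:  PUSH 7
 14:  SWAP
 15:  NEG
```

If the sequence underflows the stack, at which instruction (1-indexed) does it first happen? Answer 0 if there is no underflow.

PUSH 11 : [11]
PUSH 74 : [11, 74]
LT      : [1]
PUSH 5  : [1, 5]
POP     : [1]
POP     : []
PUSH 31 : [31]
STORE 2 : []
LOAD 2  : [31]
OVER  — needs 2 operands, stack has 1 → underflow

10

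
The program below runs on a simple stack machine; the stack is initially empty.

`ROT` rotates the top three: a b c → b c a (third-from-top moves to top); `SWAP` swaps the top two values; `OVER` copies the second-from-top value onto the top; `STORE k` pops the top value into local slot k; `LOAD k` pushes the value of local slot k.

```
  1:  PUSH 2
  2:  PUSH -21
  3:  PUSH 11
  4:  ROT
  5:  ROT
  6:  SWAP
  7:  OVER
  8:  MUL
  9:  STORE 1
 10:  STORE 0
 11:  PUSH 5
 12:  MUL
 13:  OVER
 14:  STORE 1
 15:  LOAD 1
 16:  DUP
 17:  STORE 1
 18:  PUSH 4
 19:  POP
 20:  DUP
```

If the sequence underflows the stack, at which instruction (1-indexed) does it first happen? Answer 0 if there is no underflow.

13

PUSH 2    2
PUSH -21  2 -21
PUSH 11   2 -21 11
ROT       -21 11 2
ROT       11 2 -21
SWAP      11 -21 2
OVER      11 -21 2 -21
MUL       11 -21 -42
STORE 1   11 -21
STORE 0   11
PUSH 5    11 5
MUL       55
OVER  — needs 2 operands, stack has 1 → underflow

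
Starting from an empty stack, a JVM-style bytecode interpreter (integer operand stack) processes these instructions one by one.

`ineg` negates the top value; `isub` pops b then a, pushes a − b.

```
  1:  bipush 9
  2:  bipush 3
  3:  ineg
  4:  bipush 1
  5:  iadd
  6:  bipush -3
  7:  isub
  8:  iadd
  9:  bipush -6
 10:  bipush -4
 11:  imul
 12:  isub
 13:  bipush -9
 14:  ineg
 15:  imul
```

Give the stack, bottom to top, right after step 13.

[-14, -9]

bipush 9   [9]
bipush 3   [9, 3]
ineg       [9, -3]
bipush 1   [9, -3, 1]
iadd       [9, -2]
bipush -3  [9, -2, -3]
isub       [9, 1]
iadd       [10]
bipush -6  [10, -6]
bipush -4  [10, -6, -4]
imul       [10, 24]
isub       [-14]
bipush -9  [-14, -9]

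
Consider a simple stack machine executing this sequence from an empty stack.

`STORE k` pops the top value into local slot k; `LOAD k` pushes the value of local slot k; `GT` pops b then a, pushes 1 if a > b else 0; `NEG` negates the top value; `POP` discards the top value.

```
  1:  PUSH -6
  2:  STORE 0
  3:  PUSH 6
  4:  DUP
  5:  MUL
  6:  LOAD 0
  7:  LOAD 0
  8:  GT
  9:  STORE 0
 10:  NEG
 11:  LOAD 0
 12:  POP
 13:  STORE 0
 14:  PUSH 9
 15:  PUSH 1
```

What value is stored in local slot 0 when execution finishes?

PUSH -6 → [-6]
STORE 0 → []
PUSH 6  → [6]
DUP     → [6, 6]
MUL     → [36]
LOAD 0  → [36, -6]
LOAD 0  → [36, -6, -6]
GT      → [36, 0]
STORE 0 → [36]
NEG     → [-36]
LOAD 0  → [-36, 0]
POP     → [-36]
STORE 0 → []
PUSH 9  → [9]
PUSH 1  → [9, 1]

-36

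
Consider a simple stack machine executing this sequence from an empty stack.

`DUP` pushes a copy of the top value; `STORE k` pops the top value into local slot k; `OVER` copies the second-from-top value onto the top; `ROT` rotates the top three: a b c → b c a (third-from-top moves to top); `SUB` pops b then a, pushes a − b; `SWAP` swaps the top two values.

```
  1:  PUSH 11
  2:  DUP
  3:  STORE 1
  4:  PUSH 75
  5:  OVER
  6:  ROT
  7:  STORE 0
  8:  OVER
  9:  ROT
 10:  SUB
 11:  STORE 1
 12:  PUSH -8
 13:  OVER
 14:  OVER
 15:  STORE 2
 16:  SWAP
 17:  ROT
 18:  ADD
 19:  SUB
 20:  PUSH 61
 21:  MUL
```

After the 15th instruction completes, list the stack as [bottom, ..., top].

PUSH 11 → 11
DUP     → 11 11
STORE 1 → 11
PUSH 75 → 11 75
OVER    → 11 75 11
ROT     → 75 11 11
STORE 0 → 75 11
OVER    → 75 11 75
ROT     → 11 75 75
SUB     → 11 0
STORE 1 → 11
PUSH -8 → 11 -8
OVER    → 11 -8 11
OVER    → 11 -8 11 -8
STORE 2 → 11 -8 11

[11, -8, 11]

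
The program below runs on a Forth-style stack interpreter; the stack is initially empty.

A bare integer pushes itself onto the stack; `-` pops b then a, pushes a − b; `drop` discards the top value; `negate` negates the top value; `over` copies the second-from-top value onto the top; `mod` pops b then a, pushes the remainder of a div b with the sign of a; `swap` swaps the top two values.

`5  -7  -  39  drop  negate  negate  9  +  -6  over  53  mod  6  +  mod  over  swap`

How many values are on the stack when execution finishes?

5      : 5
-7     : 5 -7
-      : 12
39     : 12 39
drop   : 12
negate : -12
negate : 12
9      : 12 9
+      : 21
-6     : 21 -6
over   : 21 -6 21
53     : 21 -6 21 53
mod    : 21 -6 21
6      : 21 -6 21 6
+      : 21 -6 27
mod    : 21 -6
over   : 21 -6 21
swap   : 21 21 -6

3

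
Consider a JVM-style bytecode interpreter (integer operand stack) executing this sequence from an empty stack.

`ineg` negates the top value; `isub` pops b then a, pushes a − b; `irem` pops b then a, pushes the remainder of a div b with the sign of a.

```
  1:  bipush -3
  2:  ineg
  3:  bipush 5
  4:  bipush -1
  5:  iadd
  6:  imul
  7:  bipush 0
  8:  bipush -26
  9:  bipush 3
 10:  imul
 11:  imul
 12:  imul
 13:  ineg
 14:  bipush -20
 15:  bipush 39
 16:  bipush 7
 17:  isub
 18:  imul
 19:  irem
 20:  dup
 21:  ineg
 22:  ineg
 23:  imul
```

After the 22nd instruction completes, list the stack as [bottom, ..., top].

[0, 0]

bipush -3  → -3
ineg       → 3
bipush 5   → 3 5
bipush -1  → 3 5 -1
iadd       → 3 4
imul       → 12
bipush 0   → 12 0
bipush -26 → 12 0 -26
bipush 3   → 12 0 -26 3
imul       → 12 0 -78
imul       → 12 0
imul       → 0
ineg       → 0
bipush -20 → 0 -20
bipush 39  → 0 -20 39
bipush 7   → 0 -20 39 7
isub       → 0 -20 32
imul       → 0 -640
irem       → 0
dup        → 0 0
ineg       → 0 0
ineg       → 0 0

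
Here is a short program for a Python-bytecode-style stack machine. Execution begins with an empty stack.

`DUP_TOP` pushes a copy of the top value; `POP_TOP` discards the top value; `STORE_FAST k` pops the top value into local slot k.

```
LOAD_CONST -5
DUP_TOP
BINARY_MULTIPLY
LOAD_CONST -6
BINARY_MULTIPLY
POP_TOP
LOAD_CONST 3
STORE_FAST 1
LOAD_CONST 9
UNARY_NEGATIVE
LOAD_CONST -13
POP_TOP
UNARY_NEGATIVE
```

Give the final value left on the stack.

LOAD_CONST -5   -> [-5]
DUP_TOP         -> [-5, -5]
BINARY_MULTIPLY -> [25]
LOAD_CONST -6   -> [25, -6]
BINARY_MULTIPLY -> [-150]
POP_TOP         -> []
LOAD_CONST 3    -> [3]
STORE_FAST 1    -> []
LOAD_CONST 9    -> [9]
UNARY_NEGATIVE  -> [-9]
LOAD_CONST -13  -> [-9, -13]
POP_TOP         -> [-9]
UNARY_NEGATIVE  -> [9]

9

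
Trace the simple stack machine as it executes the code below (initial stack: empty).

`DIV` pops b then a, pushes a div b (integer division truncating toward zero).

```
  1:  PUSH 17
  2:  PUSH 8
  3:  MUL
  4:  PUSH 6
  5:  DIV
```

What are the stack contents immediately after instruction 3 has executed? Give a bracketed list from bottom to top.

[136]

PUSH 17 -> 17
PUSH 8  -> 17 8
MUL     -> 136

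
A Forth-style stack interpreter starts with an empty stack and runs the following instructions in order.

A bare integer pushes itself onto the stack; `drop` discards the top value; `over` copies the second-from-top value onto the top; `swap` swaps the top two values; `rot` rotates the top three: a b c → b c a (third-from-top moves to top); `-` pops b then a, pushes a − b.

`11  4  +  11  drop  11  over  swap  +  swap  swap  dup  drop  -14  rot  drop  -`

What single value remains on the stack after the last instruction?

40

11   : [11]
4    : [11, 4]
+    : [15]
11   : [15, 11]
drop : [15]
11   : [15, 11]
over : [15, 11, 15]
swap : [15, 15, 11]
+    : [15, 26]
swap : [26, 15]
swap : [15, 26]
dup  : [15, 26, 26]
drop : [15, 26]
-14  : [15, 26, -14]
rot  : [26, -14, 15]
drop : [26, -14]
-    : [40]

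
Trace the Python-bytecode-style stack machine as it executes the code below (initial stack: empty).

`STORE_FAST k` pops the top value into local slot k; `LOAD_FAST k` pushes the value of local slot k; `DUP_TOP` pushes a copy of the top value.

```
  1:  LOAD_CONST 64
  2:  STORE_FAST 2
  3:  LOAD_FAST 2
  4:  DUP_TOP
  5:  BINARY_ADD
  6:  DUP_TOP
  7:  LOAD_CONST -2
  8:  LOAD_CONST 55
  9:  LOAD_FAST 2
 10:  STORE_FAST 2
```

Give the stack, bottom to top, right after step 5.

[128]

LOAD_CONST 64 → [64]
STORE_FAST 2  → []
LOAD_FAST 2   → [64]
DUP_TOP       → [64, 64]
BINARY_ADD    → [128]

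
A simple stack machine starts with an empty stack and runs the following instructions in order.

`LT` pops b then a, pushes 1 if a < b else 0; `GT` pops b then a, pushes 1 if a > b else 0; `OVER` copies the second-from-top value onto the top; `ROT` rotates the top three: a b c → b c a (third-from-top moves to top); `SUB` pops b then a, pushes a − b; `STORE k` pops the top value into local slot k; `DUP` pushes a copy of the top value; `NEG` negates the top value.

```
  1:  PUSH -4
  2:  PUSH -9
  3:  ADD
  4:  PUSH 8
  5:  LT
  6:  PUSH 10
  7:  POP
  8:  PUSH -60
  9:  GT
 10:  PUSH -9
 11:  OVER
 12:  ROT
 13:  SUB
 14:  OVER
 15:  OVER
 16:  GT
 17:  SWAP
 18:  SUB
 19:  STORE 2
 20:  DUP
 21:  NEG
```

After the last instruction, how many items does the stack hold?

PUSH -4   -4
PUSH -9   -4 -9
ADD       -13
PUSH 8    -13 8
LT        1
PUSH 10   1 10
POP       1
PUSH -60  1 -60
GT        1
PUSH -9   1 -9
OVER      1 -9 1
ROT       -9 1 1
SUB       -9 0
OVER      -9 0 -9
OVER      -9 0 -9 0
GT        -9 0 0
SWAP      -9 0 0
SUB       -9 0
STORE 2   -9
DUP       -9 -9
NEG       -9 9

2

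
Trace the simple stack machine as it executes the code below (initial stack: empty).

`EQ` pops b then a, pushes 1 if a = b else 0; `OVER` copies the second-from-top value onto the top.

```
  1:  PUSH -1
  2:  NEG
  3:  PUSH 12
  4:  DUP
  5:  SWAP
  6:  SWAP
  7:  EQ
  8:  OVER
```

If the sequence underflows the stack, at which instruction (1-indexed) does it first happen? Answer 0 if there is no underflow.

0

PUSH -1  [-1]
NEG      [1]
PUSH 12  [1, 12]
DUP      [1, 12, 12]
SWAP     [1, 12, 12]
SWAP     [1, 12, 12]
EQ       [1, 1]
OVER     [1, 1, 1]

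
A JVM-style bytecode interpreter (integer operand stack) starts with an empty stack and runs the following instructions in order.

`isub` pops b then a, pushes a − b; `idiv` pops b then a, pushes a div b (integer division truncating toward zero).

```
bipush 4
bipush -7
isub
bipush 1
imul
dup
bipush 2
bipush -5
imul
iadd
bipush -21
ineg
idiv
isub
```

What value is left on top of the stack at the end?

11

bipush 4   : [4]
bipush -7  : [4, -7]
isub       : [11]
bipush 1   : [11, 1]
imul       : [11]
dup        : [11, 11]
bipush 2   : [11, 11, 2]
bipush -5  : [11, 11, 2, -5]
imul       : [11, 11, -10]
iadd       : [11, 1]
bipush -21 : [11, 1, -21]
ineg       : [11, 1, 21]
idiv       : [11, 0]
isub       : [11]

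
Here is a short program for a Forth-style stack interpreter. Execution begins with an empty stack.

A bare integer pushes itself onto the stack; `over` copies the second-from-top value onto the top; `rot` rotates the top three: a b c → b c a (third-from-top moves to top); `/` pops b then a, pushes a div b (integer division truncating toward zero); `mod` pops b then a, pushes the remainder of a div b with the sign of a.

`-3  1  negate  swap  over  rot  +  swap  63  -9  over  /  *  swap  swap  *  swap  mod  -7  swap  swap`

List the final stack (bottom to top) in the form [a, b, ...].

[0, -7]

-3      [-3]
1       [-3, 1]
negate  [-3, -1]
swap    [-1, -3]
over    [-1, -3, -1]
rot     [-3, -1, -1]
+       [-3, -2]
swap    [-2, -3]
63      [-2, -3, 63]
-9      [-2, -3, 63, -9]
over    [-2, -3, 63, -9, 63]
/       [-2, -3, 63, 0]
*       [-2, -3, 0]
swap    [-2, 0, -3]
swap    [-2, -3, 0]
*       [-2, 0]
swap    [0, -2]
mod     [0]
-7      [0, -7]
swap    [-7, 0]
swap    [0, -7]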